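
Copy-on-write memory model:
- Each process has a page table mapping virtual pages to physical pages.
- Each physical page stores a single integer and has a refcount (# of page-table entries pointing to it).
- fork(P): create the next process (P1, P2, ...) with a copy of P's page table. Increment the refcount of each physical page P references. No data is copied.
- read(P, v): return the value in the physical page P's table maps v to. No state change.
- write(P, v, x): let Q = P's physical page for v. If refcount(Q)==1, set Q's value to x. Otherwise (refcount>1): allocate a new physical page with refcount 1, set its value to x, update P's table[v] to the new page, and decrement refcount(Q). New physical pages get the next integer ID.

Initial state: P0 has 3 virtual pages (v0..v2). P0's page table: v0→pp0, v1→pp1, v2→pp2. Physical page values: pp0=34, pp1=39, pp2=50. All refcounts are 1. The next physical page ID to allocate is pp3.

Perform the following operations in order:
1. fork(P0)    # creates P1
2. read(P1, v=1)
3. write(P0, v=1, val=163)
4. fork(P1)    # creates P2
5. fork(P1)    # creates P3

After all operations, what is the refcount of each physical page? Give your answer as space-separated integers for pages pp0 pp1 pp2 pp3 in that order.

Op 1: fork(P0) -> P1. 3 ppages; refcounts: pp0:2 pp1:2 pp2:2
Op 2: read(P1, v1) -> 39. No state change.
Op 3: write(P0, v1, 163). refcount(pp1)=2>1 -> COPY to pp3. 4 ppages; refcounts: pp0:2 pp1:1 pp2:2 pp3:1
Op 4: fork(P1) -> P2. 4 ppages; refcounts: pp0:3 pp1:2 pp2:3 pp3:1
Op 5: fork(P1) -> P3. 4 ppages; refcounts: pp0:4 pp1:3 pp2:4 pp3:1

Answer: 4 3 4 1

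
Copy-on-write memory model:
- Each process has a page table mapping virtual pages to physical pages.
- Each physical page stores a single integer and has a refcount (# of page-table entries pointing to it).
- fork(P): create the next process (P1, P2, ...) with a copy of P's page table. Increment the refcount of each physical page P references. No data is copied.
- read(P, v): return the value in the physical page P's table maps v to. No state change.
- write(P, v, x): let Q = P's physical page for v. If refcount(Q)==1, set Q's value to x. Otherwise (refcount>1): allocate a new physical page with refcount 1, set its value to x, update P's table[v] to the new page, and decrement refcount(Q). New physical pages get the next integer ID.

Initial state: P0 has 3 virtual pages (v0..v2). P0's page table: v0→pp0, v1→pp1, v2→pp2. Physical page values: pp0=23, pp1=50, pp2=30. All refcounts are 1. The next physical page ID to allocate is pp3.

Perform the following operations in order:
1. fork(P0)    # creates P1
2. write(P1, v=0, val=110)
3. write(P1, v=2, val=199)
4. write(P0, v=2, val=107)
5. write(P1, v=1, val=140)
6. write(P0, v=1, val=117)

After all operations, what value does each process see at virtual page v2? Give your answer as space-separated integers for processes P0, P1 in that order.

Answer: 107 199

Derivation:
Op 1: fork(P0) -> P1. 3 ppages; refcounts: pp0:2 pp1:2 pp2:2
Op 2: write(P1, v0, 110). refcount(pp0)=2>1 -> COPY to pp3. 4 ppages; refcounts: pp0:1 pp1:2 pp2:2 pp3:1
Op 3: write(P1, v2, 199). refcount(pp2)=2>1 -> COPY to pp4. 5 ppages; refcounts: pp0:1 pp1:2 pp2:1 pp3:1 pp4:1
Op 4: write(P0, v2, 107). refcount(pp2)=1 -> write in place. 5 ppages; refcounts: pp0:1 pp1:2 pp2:1 pp3:1 pp4:1
Op 5: write(P1, v1, 140). refcount(pp1)=2>1 -> COPY to pp5. 6 ppages; refcounts: pp0:1 pp1:1 pp2:1 pp3:1 pp4:1 pp5:1
Op 6: write(P0, v1, 117). refcount(pp1)=1 -> write in place. 6 ppages; refcounts: pp0:1 pp1:1 pp2:1 pp3:1 pp4:1 pp5:1
P0: v2 -> pp2 = 107
P1: v2 -> pp4 = 199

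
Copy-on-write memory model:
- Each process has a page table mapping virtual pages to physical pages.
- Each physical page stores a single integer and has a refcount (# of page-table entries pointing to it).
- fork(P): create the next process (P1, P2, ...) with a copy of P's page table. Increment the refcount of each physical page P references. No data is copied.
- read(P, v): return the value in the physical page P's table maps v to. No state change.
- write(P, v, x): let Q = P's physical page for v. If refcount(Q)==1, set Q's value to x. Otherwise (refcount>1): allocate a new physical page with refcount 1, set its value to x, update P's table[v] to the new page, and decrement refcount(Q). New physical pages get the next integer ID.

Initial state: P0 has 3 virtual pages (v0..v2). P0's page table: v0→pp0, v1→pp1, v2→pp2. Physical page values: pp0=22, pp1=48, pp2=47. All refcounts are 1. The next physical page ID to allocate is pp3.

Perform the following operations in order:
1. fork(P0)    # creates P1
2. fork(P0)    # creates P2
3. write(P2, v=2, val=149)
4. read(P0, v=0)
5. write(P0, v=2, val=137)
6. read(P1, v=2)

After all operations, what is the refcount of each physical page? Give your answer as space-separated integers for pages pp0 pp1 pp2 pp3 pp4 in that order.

Op 1: fork(P0) -> P1. 3 ppages; refcounts: pp0:2 pp1:2 pp2:2
Op 2: fork(P0) -> P2. 3 ppages; refcounts: pp0:3 pp1:3 pp2:3
Op 3: write(P2, v2, 149). refcount(pp2)=3>1 -> COPY to pp3. 4 ppages; refcounts: pp0:3 pp1:3 pp2:2 pp3:1
Op 4: read(P0, v0) -> 22. No state change.
Op 5: write(P0, v2, 137). refcount(pp2)=2>1 -> COPY to pp4. 5 ppages; refcounts: pp0:3 pp1:3 pp2:1 pp3:1 pp4:1
Op 6: read(P1, v2) -> 47. No state change.

Answer: 3 3 1 1 1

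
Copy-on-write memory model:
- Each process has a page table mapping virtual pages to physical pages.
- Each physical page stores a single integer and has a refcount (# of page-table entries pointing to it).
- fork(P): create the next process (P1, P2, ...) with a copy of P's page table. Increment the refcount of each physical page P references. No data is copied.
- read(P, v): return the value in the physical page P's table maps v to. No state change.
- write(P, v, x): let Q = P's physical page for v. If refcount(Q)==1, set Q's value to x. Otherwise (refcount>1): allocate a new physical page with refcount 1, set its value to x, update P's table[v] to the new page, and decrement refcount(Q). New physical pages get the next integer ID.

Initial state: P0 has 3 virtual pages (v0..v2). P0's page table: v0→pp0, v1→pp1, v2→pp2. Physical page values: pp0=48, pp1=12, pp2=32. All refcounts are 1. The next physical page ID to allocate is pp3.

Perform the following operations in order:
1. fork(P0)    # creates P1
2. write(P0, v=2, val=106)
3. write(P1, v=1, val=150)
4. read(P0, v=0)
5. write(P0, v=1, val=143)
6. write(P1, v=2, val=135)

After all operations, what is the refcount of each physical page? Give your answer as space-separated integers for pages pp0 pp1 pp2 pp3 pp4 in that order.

Answer: 2 1 1 1 1

Derivation:
Op 1: fork(P0) -> P1. 3 ppages; refcounts: pp0:2 pp1:2 pp2:2
Op 2: write(P0, v2, 106). refcount(pp2)=2>1 -> COPY to pp3. 4 ppages; refcounts: pp0:2 pp1:2 pp2:1 pp3:1
Op 3: write(P1, v1, 150). refcount(pp1)=2>1 -> COPY to pp4. 5 ppages; refcounts: pp0:2 pp1:1 pp2:1 pp3:1 pp4:1
Op 4: read(P0, v0) -> 48. No state change.
Op 5: write(P0, v1, 143). refcount(pp1)=1 -> write in place. 5 ppages; refcounts: pp0:2 pp1:1 pp2:1 pp3:1 pp4:1
Op 6: write(P1, v2, 135). refcount(pp2)=1 -> write in place. 5 ppages; refcounts: pp0:2 pp1:1 pp2:1 pp3:1 pp4:1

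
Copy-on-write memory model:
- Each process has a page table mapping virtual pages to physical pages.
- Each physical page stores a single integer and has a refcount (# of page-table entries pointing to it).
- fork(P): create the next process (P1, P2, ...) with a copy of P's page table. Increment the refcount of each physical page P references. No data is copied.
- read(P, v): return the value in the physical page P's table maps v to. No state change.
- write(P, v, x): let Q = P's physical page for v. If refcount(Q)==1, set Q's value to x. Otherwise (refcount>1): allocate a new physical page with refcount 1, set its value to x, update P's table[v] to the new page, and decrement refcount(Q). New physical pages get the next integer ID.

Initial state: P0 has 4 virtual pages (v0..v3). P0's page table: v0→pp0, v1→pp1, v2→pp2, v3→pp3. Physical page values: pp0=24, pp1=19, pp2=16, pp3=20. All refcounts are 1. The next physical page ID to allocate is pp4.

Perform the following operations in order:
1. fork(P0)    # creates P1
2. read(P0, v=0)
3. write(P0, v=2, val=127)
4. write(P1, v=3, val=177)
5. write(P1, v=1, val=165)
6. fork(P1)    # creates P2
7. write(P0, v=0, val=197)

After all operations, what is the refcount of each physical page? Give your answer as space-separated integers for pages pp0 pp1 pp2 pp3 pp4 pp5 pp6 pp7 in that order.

Op 1: fork(P0) -> P1. 4 ppages; refcounts: pp0:2 pp1:2 pp2:2 pp3:2
Op 2: read(P0, v0) -> 24. No state change.
Op 3: write(P0, v2, 127). refcount(pp2)=2>1 -> COPY to pp4. 5 ppages; refcounts: pp0:2 pp1:2 pp2:1 pp3:2 pp4:1
Op 4: write(P1, v3, 177). refcount(pp3)=2>1 -> COPY to pp5. 6 ppages; refcounts: pp0:2 pp1:2 pp2:1 pp3:1 pp4:1 pp5:1
Op 5: write(P1, v1, 165). refcount(pp1)=2>1 -> COPY to pp6. 7 ppages; refcounts: pp0:2 pp1:1 pp2:1 pp3:1 pp4:1 pp5:1 pp6:1
Op 6: fork(P1) -> P2. 7 ppages; refcounts: pp0:3 pp1:1 pp2:2 pp3:1 pp4:1 pp5:2 pp6:2
Op 7: write(P0, v0, 197). refcount(pp0)=3>1 -> COPY to pp7. 8 ppages; refcounts: pp0:2 pp1:1 pp2:2 pp3:1 pp4:1 pp5:2 pp6:2 pp7:1

Answer: 2 1 2 1 1 2 2 1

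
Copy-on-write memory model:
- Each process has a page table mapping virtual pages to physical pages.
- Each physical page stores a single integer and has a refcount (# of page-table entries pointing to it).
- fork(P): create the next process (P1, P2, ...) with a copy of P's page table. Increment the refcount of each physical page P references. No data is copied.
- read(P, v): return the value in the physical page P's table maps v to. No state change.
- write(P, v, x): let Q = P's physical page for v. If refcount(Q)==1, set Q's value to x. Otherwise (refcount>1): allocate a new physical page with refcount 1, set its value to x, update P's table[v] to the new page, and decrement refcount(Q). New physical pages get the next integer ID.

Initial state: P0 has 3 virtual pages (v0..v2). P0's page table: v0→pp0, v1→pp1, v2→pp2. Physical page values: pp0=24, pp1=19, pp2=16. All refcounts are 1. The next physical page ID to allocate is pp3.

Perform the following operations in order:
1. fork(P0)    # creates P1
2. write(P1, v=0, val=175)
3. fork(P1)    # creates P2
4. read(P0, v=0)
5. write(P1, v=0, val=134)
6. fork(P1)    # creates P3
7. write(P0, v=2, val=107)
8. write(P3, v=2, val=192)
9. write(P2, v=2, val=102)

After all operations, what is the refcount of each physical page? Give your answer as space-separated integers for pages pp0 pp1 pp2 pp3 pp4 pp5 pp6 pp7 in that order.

Op 1: fork(P0) -> P1. 3 ppages; refcounts: pp0:2 pp1:2 pp2:2
Op 2: write(P1, v0, 175). refcount(pp0)=2>1 -> COPY to pp3. 4 ppages; refcounts: pp0:1 pp1:2 pp2:2 pp3:1
Op 3: fork(P1) -> P2. 4 ppages; refcounts: pp0:1 pp1:3 pp2:3 pp3:2
Op 4: read(P0, v0) -> 24. No state change.
Op 5: write(P1, v0, 134). refcount(pp3)=2>1 -> COPY to pp4. 5 ppages; refcounts: pp0:1 pp1:3 pp2:3 pp3:1 pp4:1
Op 6: fork(P1) -> P3. 5 ppages; refcounts: pp0:1 pp1:4 pp2:4 pp3:1 pp4:2
Op 7: write(P0, v2, 107). refcount(pp2)=4>1 -> COPY to pp5. 6 ppages; refcounts: pp0:1 pp1:4 pp2:3 pp3:1 pp4:2 pp5:1
Op 8: write(P3, v2, 192). refcount(pp2)=3>1 -> COPY to pp6. 7 ppages; refcounts: pp0:1 pp1:4 pp2:2 pp3:1 pp4:2 pp5:1 pp6:1
Op 9: write(P2, v2, 102). refcount(pp2)=2>1 -> COPY to pp7. 8 ppages; refcounts: pp0:1 pp1:4 pp2:1 pp3:1 pp4:2 pp5:1 pp6:1 pp7:1

Answer: 1 4 1 1 2 1 1 1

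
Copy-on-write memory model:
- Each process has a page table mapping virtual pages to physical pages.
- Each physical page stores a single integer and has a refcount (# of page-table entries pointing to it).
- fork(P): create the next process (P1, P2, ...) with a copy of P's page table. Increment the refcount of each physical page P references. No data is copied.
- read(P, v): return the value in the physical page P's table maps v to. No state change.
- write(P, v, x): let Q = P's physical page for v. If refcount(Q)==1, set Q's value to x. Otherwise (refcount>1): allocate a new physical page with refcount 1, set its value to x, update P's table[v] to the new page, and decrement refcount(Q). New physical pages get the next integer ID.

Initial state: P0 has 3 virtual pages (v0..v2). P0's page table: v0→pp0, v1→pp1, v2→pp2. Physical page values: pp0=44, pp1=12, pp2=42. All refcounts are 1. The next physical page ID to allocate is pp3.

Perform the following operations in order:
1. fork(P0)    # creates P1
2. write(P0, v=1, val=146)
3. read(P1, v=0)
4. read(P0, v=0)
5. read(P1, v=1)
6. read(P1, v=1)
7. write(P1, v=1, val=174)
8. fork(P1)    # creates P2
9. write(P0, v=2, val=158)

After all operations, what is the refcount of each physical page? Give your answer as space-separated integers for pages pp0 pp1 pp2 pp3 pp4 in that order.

Answer: 3 2 2 1 1

Derivation:
Op 1: fork(P0) -> P1. 3 ppages; refcounts: pp0:2 pp1:2 pp2:2
Op 2: write(P0, v1, 146). refcount(pp1)=2>1 -> COPY to pp3. 4 ppages; refcounts: pp0:2 pp1:1 pp2:2 pp3:1
Op 3: read(P1, v0) -> 44. No state change.
Op 4: read(P0, v0) -> 44. No state change.
Op 5: read(P1, v1) -> 12. No state change.
Op 6: read(P1, v1) -> 12. No state change.
Op 7: write(P1, v1, 174). refcount(pp1)=1 -> write in place. 4 ppages; refcounts: pp0:2 pp1:1 pp2:2 pp3:1
Op 8: fork(P1) -> P2. 4 ppages; refcounts: pp0:3 pp1:2 pp2:3 pp3:1
Op 9: write(P0, v2, 158). refcount(pp2)=3>1 -> COPY to pp4. 5 ppages; refcounts: pp0:3 pp1:2 pp2:2 pp3:1 pp4:1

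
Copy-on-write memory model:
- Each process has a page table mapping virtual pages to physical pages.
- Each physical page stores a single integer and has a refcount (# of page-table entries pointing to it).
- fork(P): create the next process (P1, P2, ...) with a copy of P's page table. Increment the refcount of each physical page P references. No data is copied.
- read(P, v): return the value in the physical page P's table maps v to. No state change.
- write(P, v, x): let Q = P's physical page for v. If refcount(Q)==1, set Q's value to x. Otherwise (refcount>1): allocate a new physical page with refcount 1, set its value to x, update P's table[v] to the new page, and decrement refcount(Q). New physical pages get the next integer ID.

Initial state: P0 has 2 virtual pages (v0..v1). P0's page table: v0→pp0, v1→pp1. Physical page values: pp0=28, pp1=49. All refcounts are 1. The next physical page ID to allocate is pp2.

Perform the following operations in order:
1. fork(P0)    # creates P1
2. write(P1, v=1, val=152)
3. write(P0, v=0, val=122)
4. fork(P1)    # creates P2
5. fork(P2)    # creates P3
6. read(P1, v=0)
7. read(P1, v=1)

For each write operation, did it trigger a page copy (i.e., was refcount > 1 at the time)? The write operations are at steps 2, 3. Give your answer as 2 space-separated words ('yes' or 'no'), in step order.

Op 1: fork(P0) -> P1. 2 ppages; refcounts: pp0:2 pp1:2
Op 2: write(P1, v1, 152). refcount(pp1)=2>1 -> COPY to pp2. 3 ppages; refcounts: pp0:2 pp1:1 pp2:1
Op 3: write(P0, v0, 122). refcount(pp0)=2>1 -> COPY to pp3. 4 ppages; refcounts: pp0:1 pp1:1 pp2:1 pp3:1
Op 4: fork(P1) -> P2. 4 ppages; refcounts: pp0:2 pp1:1 pp2:2 pp3:1
Op 5: fork(P2) -> P3. 4 ppages; refcounts: pp0:3 pp1:1 pp2:3 pp3:1
Op 6: read(P1, v0) -> 28. No state change.
Op 7: read(P1, v1) -> 152. No state change.

yes yes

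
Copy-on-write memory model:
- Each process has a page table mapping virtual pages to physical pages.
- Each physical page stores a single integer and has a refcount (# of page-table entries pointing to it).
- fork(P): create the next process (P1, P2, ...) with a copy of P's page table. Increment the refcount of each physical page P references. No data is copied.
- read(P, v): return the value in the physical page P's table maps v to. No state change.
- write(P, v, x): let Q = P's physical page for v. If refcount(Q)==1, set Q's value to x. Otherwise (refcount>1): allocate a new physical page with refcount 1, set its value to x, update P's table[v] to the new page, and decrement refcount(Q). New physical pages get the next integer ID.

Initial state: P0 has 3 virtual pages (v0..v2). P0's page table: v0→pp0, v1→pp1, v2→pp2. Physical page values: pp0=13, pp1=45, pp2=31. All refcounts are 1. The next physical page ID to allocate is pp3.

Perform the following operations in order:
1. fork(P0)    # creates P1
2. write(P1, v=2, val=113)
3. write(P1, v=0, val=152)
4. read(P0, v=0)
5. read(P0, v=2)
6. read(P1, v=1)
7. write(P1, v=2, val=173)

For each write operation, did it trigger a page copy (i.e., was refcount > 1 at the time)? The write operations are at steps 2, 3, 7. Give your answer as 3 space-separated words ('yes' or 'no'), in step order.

Op 1: fork(P0) -> P1. 3 ppages; refcounts: pp0:2 pp1:2 pp2:2
Op 2: write(P1, v2, 113). refcount(pp2)=2>1 -> COPY to pp3. 4 ppages; refcounts: pp0:2 pp1:2 pp2:1 pp3:1
Op 3: write(P1, v0, 152). refcount(pp0)=2>1 -> COPY to pp4. 5 ppages; refcounts: pp0:1 pp1:2 pp2:1 pp3:1 pp4:1
Op 4: read(P0, v0) -> 13. No state change.
Op 5: read(P0, v2) -> 31. No state change.
Op 6: read(P1, v1) -> 45. No state change.
Op 7: write(P1, v2, 173). refcount(pp3)=1 -> write in place. 5 ppages; refcounts: pp0:1 pp1:2 pp2:1 pp3:1 pp4:1

yes yes no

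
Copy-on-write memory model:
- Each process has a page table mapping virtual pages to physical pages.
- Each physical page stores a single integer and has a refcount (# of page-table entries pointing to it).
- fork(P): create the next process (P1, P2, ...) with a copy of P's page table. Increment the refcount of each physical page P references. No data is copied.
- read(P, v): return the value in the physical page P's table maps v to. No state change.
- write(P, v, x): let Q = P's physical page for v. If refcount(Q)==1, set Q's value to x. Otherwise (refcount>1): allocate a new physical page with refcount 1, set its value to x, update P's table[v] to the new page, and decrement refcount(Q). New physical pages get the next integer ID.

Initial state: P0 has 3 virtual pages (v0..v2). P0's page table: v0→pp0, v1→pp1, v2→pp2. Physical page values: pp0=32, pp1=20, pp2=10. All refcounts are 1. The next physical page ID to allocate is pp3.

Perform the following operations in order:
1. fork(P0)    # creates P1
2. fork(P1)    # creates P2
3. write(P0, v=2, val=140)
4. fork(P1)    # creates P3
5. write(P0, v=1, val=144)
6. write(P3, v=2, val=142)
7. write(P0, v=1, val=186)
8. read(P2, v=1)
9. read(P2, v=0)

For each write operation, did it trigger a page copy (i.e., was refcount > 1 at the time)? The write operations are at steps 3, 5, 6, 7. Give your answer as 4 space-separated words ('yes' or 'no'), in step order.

Op 1: fork(P0) -> P1. 3 ppages; refcounts: pp0:2 pp1:2 pp2:2
Op 2: fork(P1) -> P2. 3 ppages; refcounts: pp0:3 pp1:3 pp2:3
Op 3: write(P0, v2, 140). refcount(pp2)=3>1 -> COPY to pp3. 4 ppages; refcounts: pp0:3 pp1:3 pp2:2 pp3:1
Op 4: fork(P1) -> P3. 4 ppages; refcounts: pp0:4 pp1:4 pp2:3 pp3:1
Op 5: write(P0, v1, 144). refcount(pp1)=4>1 -> COPY to pp4. 5 ppages; refcounts: pp0:4 pp1:3 pp2:3 pp3:1 pp4:1
Op 6: write(P3, v2, 142). refcount(pp2)=3>1 -> COPY to pp5. 6 ppages; refcounts: pp0:4 pp1:3 pp2:2 pp3:1 pp4:1 pp5:1
Op 7: write(P0, v1, 186). refcount(pp4)=1 -> write in place. 6 ppages; refcounts: pp0:4 pp1:3 pp2:2 pp3:1 pp4:1 pp5:1
Op 8: read(P2, v1) -> 20. No state change.
Op 9: read(P2, v0) -> 32. No state change.

yes yes yes no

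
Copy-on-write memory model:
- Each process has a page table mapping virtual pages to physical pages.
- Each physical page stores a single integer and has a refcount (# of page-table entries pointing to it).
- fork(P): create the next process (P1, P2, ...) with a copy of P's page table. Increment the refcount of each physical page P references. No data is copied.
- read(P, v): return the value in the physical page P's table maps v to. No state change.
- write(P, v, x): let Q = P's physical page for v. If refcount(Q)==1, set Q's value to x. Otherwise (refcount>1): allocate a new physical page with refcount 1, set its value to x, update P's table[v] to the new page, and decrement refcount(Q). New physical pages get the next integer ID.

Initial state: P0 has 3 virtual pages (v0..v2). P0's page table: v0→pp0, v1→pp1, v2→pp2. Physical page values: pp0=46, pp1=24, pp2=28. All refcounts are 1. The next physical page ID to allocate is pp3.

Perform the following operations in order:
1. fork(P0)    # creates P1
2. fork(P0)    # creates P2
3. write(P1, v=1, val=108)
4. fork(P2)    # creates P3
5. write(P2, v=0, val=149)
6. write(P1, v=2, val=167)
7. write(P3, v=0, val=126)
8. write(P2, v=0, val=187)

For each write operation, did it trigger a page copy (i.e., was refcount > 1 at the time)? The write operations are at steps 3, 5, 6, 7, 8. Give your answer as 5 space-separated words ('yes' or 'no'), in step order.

Op 1: fork(P0) -> P1. 3 ppages; refcounts: pp0:2 pp1:2 pp2:2
Op 2: fork(P0) -> P2. 3 ppages; refcounts: pp0:3 pp1:3 pp2:3
Op 3: write(P1, v1, 108). refcount(pp1)=3>1 -> COPY to pp3. 4 ppages; refcounts: pp0:3 pp1:2 pp2:3 pp3:1
Op 4: fork(P2) -> P3. 4 ppages; refcounts: pp0:4 pp1:3 pp2:4 pp3:1
Op 5: write(P2, v0, 149). refcount(pp0)=4>1 -> COPY to pp4. 5 ppages; refcounts: pp0:3 pp1:3 pp2:4 pp3:1 pp4:1
Op 6: write(P1, v2, 167). refcount(pp2)=4>1 -> COPY to pp5. 6 ppages; refcounts: pp0:3 pp1:3 pp2:3 pp3:1 pp4:1 pp5:1
Op 7: write(P3, v0, 126). refcount(pp0)=3>1 -> COPY to pp6. 7 ppages; refcounts: pp0:2 pp1:3 pp2:3 pp3:1 pp4:1 pp5:1 pp6:1
Op 8: write(P2, v0, 187). refcount(pp4)=1 -> write in place. 7 ppages; refcounts: pp0:2 pp1:3 pp2:3 pp3:1 pp4:1 pp5:1 pp6:1

yes yes yes yes no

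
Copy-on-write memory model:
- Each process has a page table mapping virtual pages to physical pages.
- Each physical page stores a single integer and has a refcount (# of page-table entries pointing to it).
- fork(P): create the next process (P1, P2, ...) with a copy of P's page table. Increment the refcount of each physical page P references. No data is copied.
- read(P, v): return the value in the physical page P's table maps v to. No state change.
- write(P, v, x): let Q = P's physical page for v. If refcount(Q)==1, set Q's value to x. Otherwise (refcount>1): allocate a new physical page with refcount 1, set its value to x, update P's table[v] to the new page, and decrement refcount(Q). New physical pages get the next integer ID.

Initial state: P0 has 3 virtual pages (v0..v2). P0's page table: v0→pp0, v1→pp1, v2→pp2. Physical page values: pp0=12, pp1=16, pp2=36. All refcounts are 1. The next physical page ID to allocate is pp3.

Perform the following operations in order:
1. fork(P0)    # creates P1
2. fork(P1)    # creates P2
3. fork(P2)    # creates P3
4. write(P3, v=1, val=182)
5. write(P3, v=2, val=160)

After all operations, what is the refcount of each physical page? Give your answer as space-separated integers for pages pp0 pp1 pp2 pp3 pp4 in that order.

Op 1: fork(P0) -> P1. 3 ppages; refcounts: pp0:2 pp1:2 pp2:2
Op 2: fork(P1) -> P2. 3 ppages; refcounts: pp0:3 pp1:3 pp2:3
Op 3: fork(P2) -> P3. 3 ppages; refcounts: pp0:4 pp1:4 pp2:4
Op 4: write(P3, v1, 182). refcount(pp1)=4>1 -> COPY to pp3. 4 ppages; refcounts: pp0:4 pp1:3 pp2:4 pp3:1
Op 5: write(P3, v2, 160). refcount(pp2)=4>1 -> COPY to pp4. 5 ppages; refcounts: pp0:4 pp1:3 pp2:3 pp3:1 pp4:1

Answer: 4 3 3 1 1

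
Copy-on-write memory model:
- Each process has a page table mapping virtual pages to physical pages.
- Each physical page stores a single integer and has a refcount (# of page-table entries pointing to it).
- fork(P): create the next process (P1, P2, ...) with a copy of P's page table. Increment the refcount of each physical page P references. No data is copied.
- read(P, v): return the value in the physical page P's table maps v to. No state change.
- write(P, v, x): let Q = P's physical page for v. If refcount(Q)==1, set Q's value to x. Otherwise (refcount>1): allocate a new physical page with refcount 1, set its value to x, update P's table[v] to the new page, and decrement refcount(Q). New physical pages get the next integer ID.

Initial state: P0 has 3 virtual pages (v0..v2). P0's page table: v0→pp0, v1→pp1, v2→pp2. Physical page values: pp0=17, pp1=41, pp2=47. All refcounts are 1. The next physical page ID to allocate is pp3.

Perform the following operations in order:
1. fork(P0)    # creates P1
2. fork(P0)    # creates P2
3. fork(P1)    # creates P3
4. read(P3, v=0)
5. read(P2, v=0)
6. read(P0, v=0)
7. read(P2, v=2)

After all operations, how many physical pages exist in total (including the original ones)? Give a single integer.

Op 1: fork(P0) -> P1. 3 ppages; refcounts: pp0:2 pp1:2 pp2:2
Op 2: fork(P0) -> P2. 3 ppages; refcounts: pp0:3 pp1:3 pp2:3
Op 3: fork(P1) -> P3. 3 ppages; refcounts: pp0:4 pp1:4 pp2:4
Op 4: read(P3, v0) -> 17. No state change.
Op 5: read(P2, v0) -> 17. No state change.
Op 6: read(P0, v0) -> 17. No state change.
Op 7: read(P2, v2) -> 47. No state change.

Answer: 3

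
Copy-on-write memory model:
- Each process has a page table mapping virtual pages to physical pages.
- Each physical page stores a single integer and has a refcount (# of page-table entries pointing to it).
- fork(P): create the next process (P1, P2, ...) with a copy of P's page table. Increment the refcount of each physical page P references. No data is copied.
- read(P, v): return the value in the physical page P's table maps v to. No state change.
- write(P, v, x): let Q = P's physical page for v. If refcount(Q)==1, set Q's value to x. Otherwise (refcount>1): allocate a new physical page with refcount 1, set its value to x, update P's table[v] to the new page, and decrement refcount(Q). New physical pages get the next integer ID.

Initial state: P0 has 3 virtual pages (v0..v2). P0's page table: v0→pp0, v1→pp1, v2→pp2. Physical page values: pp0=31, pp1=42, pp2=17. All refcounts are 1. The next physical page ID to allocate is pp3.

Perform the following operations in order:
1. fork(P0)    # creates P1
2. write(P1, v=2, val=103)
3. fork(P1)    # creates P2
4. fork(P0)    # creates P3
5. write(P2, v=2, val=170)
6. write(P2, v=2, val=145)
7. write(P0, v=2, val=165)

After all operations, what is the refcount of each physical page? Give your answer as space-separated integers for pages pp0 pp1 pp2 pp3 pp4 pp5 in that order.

Op 1: fork(P0) -> P1. 3 ppages; refcounts: pp0:2 pp1:2 pp2:2
Op 2: write(P1, v2, 103). refcount(pp2)=2>1 -> COPY to pp3. 4 ppages; refcounts: pp0:2 pp1:2 pp2:1 pp3:1
Op 3: fork(P1) -> P2. 4 ppages; refcounts: pp0:3 pp1:3 pp2:1 pp3:2
Op 4: fork(P0) -> P3. 4 ppages; refcounts: pp0:4 pp1:4 pp2:2 pp3:2
Op 5: write(P2, v2, 170). refcount(pp3)=2>1 -> COPY to pp4. 5 ppages; refcounts: pp0:4 pp1:4 pp2:2 pp3:1 pp4:1
Op 6: write(P2, v2, 145). refcount(pp4)=1 -> write in place. 5 ppages; refcounts: pp0:4 pp1:4 pp2:2 pp3:1 pp4:1
Op 7: write(P0, v2, 165). refcount(pp2)=2>1 -> COPY to pp5. 6 ppages; refcounts: pp0:4 pp1:4 pp2:1 pp3:1 pp4:1 pp5:1

Answer: 4 4 1 1 1 1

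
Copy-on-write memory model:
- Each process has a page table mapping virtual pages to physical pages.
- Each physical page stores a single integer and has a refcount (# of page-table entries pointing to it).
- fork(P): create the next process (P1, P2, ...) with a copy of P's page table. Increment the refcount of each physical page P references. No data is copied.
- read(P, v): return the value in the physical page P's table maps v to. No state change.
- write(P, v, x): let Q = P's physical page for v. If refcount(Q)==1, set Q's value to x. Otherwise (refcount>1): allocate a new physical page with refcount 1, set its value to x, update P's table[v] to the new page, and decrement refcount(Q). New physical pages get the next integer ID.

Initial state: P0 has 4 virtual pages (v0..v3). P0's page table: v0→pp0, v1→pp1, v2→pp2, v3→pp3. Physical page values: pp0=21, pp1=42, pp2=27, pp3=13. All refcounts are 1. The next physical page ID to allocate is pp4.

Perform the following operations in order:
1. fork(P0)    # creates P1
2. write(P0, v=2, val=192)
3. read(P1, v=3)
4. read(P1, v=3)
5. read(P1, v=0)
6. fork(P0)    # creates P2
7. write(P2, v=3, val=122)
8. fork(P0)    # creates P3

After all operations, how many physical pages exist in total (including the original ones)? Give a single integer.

Answer: 6

Derivation:
Op 1: fork(P0) -> P1. 4 ppages; refcounts: pp0:2 pp1:2 pp2:2 pp3:2
Op 2: write(P0, v2, 192). refcount(pp2)=2>1 -> COPY to pp4. 5 ppages; refcounts: pp0:2 pp1:2 pp2:1 pp3:2 pp4:1
Op 3: read(P1, v3) -> 13. No state change.
Op 4: read(P1, v3) -> 13. No state change.
Op 5: read(P1, v0) -> 21. No state change.
Op 6: fork(P0) -> P2. 5 ppages; refcounts: pp0:3 pp1:3 pp2:1 pp3:3 pp4:2
Op 7: write(P2, v3, 122). refcount(pp3)=3>1 -> COPY to pp5. 6 ppages; refcounts: pp0:3 pp1:3 pp2:1 pp3:2 pp4:2 pp5:1
Op 8: fork(P0) -> P3. 6 ppages; refcounts: pp0:4 pp1:4 pp2:1 pp3:3 pp4:3 pp5:1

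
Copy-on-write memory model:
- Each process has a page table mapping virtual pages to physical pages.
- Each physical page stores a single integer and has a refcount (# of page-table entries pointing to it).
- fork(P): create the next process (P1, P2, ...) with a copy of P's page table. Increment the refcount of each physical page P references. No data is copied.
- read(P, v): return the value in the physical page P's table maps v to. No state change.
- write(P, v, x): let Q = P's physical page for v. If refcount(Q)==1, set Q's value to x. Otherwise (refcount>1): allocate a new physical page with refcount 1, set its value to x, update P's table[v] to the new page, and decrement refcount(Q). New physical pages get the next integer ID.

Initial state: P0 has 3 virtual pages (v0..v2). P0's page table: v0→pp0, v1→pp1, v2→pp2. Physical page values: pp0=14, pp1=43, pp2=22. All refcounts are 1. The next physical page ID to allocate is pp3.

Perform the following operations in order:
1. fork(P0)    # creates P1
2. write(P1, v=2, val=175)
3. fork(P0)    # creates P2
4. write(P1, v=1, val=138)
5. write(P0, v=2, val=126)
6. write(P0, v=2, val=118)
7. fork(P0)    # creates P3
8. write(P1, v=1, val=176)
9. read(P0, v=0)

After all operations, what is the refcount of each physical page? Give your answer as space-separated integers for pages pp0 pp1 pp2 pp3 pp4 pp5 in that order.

Answer: 4 3 1 1 1 2

Derivation:
Op 1: fork(P0) -> P1. 3 ppages; refcounts: pp0:2 pp1:2 pp2:2
Op 2: write(P1, v2, 175). refcount(pp2)=2>1 -> COPY to pp3. 4 ppages; refcounts: pp0:2 pp1:2 pp2:1 pp3:1
Op 3: fork(P0) -> P2. 4 ppages; refcounts: pp0:3 pp1:3 pp2:2 pp3:1
Op 4: write(P1, v1, 138). refcount(pp1)=3>1 -> COPY to pp4. 5 ppages; refcounts: pp0:3 pp1:2 pp2:2 pp3:1 pp4:1
Op 5: write(P0, v2, 126). refcount(pp2)=2>1 -> COPY to pp5. 6 ppages; refcounts: pp0:3 pp1:2 pp2:1 pp3:1 pp4:1 pp5:1
Op 6: write(P0, v2, 118). refcount(pp5)=1 -> write in place. 6 ppages; refcounts: pp0:3 pp1:2 pp2:1 pp3:1 pp4:1 pp5:1
Op 7: fork(P0) -> P3. 6 ppages; refcounts: pp0:4 pp1:3 pp2:1 pp3:1 pp4:1 pp5:2
Op 8: write(P1, v1, 176). refcount(pp4)=1 -> write in place. 6 ppages; refcounts: pp0:4 pp1:3 pp2:1 pp3:1 pp4:1 pp5:2
Op 9: read(P0, v0) -> 14. No state change.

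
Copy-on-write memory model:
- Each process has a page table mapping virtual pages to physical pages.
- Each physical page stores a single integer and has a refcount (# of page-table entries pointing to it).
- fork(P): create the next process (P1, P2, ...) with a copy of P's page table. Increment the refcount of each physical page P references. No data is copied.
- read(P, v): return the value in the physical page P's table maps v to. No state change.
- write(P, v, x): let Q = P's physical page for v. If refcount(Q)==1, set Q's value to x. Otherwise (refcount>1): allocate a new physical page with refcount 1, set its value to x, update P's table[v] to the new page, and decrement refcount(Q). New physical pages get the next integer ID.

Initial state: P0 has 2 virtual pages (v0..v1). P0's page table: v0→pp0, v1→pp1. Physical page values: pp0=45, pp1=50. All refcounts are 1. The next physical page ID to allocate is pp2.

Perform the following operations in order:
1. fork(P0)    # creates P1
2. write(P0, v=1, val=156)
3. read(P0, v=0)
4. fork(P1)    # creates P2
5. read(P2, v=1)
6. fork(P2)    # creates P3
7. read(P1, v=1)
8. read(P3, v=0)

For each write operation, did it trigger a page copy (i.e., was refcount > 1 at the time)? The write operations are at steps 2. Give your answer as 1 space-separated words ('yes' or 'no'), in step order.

Op 1: fork(P0) -> P1. 2 ppages; refcounts: pp0:2 pp1:2
Op 2: write(P0, v1, 156). refcount(pp1)=2>1 -> COPY to pp2. 3 ppages; refcounts: pp0:2 pp1:1 pp2:1
Op 3: read(P0, v0) -> 45. No state change.
Op 4: fork(P1) -> P2. 3 ppages; refcounts: pp0:3 pp1:2 pp2:1
Op 5: read(P2, v1) -> 50. No state change.
Op 6: fork(P2) -> P3. 3 ppages; refcounts: pp0:4 pp1:3 pp2:1
Op 7: read(P1, v1) -> 50. No state change.
Op 8: read(P3, v0) -> 45. No state change.

yes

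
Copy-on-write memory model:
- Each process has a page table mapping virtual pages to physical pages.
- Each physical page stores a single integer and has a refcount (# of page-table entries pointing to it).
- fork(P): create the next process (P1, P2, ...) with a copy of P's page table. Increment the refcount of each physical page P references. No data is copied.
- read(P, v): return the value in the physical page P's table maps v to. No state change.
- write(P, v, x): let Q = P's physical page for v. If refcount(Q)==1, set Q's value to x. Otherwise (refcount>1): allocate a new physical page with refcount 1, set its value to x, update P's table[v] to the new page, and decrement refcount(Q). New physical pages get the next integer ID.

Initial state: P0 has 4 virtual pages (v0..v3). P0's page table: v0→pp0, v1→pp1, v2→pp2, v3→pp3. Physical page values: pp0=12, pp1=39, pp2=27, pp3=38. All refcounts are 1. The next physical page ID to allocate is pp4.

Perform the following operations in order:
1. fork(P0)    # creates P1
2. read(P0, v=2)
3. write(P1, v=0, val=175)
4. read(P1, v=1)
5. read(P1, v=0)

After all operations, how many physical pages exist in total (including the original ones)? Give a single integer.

Op 1: fork(P0) -> P1. 4 ppages; refcounts: pp0:2 pp1:2 pp2:2 pp3:2
Op 2: read(P0, v2) -> 27. No state change.
Op 3: write(P1, v0, 175). refcount(pp0)=2>1 -> COPY to pp4. 5 ppages; refcounts: pp0:1 pp1:2 pp2:2 pp3:2 pp4:1
Op 4: read(P1, v1) -> 39. No state change.
Op 5: read(P1, v0) -> 175. No state change.

Answer: 5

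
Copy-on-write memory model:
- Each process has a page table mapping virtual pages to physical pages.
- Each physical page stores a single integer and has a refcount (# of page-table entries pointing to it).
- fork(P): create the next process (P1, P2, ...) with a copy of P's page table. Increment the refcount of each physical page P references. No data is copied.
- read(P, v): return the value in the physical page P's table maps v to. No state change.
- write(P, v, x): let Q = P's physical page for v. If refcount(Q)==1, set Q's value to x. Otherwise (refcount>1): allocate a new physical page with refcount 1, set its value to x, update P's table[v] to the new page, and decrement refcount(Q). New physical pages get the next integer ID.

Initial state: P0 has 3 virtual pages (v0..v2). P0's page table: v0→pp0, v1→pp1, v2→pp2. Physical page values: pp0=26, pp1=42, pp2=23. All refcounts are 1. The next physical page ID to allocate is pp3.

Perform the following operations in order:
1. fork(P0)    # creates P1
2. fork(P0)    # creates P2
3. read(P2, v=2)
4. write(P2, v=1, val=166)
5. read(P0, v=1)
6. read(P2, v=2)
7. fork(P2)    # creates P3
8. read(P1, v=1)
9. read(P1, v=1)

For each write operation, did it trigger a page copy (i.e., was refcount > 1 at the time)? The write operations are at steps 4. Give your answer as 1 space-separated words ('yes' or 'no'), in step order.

Op 1: fork(P0) -> P1. 3 ppages; refcounts: pp0:2 pp1:2 pp2:2
Op 2: fork(P0) -> P2. 3 ppages; refcounts: pp0:3 pp1:3 pp2:3
Op 3: read(P2, v2) -> 23. No state change.
Op 4: write(P2, v1, 166). refcount(pp1)=3>1 -> COPY to pp3. 4 ppages; refcounts: pp0:3 pp1:2 pp2:3 pp3:1
Op 5: read(P0, v1) -> 42. No state change.
Op 6: read(P2, v2) -> 23. No state change.
Op 7: fork(P2) -> P3. 4 ppages; refcounts: pp0:4 pp1:2 pp2:4 pp3:2
Op 8: read(P1, v1) -> 42. No state change.
Op 9: read(P1, v1) -> 42. No state change.

yes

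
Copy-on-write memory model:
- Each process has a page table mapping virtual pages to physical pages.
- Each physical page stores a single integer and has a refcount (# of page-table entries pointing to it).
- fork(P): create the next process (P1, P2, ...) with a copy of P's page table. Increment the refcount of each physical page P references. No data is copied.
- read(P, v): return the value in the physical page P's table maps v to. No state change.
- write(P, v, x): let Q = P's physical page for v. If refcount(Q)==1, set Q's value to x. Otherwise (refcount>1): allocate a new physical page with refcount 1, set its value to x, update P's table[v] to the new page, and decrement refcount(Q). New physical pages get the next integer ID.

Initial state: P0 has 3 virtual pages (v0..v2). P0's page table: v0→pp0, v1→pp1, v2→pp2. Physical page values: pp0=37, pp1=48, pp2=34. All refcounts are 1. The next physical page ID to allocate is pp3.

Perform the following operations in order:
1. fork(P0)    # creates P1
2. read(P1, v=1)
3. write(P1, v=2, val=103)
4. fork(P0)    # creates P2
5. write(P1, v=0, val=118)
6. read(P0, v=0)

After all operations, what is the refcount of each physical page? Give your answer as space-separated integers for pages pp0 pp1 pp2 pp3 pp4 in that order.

Answer: 2 3 2 1 1

Derivation:
Op 1: fork(P0) -> P1. 3 ppages; refcounts: pp0:2 pp1:2 pp2:2
Op 2: read(P1, v1) -> 48. No state change.
Op 3: write(P1, v2, 103). refcount(pp2)=2>1 -> COPY to pp3. 4 ppages; refcounts: pp0:2 pp1:2 pp2:1 pp3:1
Op 4: fork(P0) -> P2. 4 ppages; refcounts: pp0:3 pp1:3 pp2:2 pp3:1
Op 5: write(P1, v0, 118). refcount(pp0)=3>1 -> COPY to pp4. 5 ppages; refcounts: pp0:2 pp1:3 pp2:2 pp3:1 pp4:1
Op 6: read(P0, v0) -> 37. No state change.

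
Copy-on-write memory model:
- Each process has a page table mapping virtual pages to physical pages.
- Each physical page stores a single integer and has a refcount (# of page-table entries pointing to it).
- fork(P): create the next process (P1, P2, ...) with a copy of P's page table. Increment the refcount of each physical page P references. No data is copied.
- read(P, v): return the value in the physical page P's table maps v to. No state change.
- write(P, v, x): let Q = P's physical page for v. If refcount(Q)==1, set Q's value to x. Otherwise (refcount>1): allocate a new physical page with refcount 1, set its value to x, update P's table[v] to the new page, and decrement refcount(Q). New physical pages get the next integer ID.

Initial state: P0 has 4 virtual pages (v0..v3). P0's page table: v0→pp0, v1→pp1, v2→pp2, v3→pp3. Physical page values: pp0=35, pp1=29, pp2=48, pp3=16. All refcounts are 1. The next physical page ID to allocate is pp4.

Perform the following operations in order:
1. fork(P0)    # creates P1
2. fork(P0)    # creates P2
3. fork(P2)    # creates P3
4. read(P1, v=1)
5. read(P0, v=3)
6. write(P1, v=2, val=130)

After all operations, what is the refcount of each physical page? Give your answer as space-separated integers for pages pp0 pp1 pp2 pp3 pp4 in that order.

Answer: 4 4 3 4 1

Derivation:
Op 1: fork(P0) -> P1. 4 ppages; refcounts: pp0:2 pp1:2 pp2:2 pp3:2
Op 2: fork(P0) -> P2. 4 ppages; refcounts: pp0:3 pp1:3 pp2:3 pp3:3
Op 3: fork(P2) -> P3. 4 ppages; refcounts: pp0:4 pp1:4 pp2:4 pp3:4
Op 4: read(P1, v1) -> 29. No state change.
Op 5: read(P0, v3) -> 16. No state change.
Op 6: write(P1, v2, 130). refcount(pp2)=4>1 -> COPY to pp4. 5 ppages; refcounts: pp0:4 pp1:4 pp2:3 pp3:4 pp4:1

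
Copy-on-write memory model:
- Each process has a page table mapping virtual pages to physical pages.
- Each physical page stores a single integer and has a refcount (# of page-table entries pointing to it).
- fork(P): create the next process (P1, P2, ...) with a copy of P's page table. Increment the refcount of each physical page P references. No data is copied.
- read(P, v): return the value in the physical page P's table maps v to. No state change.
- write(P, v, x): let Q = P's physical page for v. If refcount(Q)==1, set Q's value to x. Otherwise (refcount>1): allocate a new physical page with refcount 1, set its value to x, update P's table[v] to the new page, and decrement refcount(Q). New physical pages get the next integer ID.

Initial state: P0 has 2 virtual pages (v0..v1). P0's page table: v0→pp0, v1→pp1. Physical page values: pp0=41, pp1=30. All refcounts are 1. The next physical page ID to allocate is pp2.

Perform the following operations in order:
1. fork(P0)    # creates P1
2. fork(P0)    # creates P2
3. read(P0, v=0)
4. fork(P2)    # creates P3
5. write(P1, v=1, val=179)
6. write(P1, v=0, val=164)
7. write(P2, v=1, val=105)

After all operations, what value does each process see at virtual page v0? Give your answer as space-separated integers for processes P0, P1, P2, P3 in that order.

Op 1: fork(P0) -> P1. 2 ppages; refcounts: pp0:2 pp1:2
Op 2: fork(P0) -> P2. 2 ppages; refcounts: pp0:3 pp1:3
Op 3: read(P0, v0) -> 41. No state change.
Op 4: fork(P2) -> P3. 2 ppages; refcounts: pp0:4 pp1:4
Op 5: write(P1, v1, 179). refcount(pp1)=4>1 -> COPY to pp2. 3 ppages; refcounts: pp0:4 pp1:3 pp2:1
Op 6: write(P1, v0, 164). refcount(pp0)=4>1 -> COPY to pp3. 4 ppages; refcounts: pp0:3 pp1:3 pp2:1 pp3:1
Op 7: write(P2, v1, 105). refcount(pp1)=3>1 -> COPY to pp4. 5 ppages; refcounts: pp0:3 pp1:2 pp2:1 pp3:1 pp4:1
P0: v0 -> pp0 = 41
P1: v0 -> pp3 = 164
P2: v0 -> pp0 = 41
P3: v0 -> pp0 = 41

Answer: 41 164 41 41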